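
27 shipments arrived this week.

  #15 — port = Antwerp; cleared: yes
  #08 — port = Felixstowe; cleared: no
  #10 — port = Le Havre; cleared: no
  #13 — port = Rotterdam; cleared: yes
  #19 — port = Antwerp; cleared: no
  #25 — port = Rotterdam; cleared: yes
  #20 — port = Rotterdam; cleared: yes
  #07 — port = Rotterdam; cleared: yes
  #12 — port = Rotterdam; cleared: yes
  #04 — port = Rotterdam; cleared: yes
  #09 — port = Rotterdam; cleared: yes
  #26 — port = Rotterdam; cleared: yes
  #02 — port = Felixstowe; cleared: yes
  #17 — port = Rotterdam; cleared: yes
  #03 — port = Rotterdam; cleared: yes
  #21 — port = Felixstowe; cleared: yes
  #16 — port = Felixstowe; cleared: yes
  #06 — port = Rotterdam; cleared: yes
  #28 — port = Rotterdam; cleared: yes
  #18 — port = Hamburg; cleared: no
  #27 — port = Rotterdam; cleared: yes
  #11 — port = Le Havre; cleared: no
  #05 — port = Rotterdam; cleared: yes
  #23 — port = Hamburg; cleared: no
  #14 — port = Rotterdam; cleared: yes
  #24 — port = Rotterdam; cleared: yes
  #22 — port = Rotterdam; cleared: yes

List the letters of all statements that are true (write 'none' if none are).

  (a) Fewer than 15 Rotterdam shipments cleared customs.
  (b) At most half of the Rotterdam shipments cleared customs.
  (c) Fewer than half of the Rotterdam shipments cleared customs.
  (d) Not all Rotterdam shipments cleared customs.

|A| = 17, |A ∩ B| = 17, |A ∖ B| = 0.
(a) |A ∩ B| < 15: fails.
(b) |A ∩ B| ≤ |A ∖ B|: fails.
(c) |A ∩ B| < |A ∖ B|: fails.
(d) A ⊄ B (|A ∖ B| ≥ 1): fails.

none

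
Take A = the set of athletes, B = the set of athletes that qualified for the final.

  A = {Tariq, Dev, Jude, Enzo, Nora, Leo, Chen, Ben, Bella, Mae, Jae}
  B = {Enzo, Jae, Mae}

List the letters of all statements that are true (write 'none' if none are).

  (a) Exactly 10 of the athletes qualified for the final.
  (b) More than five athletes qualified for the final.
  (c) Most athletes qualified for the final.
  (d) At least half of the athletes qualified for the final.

|A| = 11, |A ∩ B| = 3, |A ∖ B| = 8.
(a) |A ∩ B| = 10: fails.
(b) |A ∩ B| > 5: fails.
(c) |A ∩ B| > |A ∖ B|: fails.
(d) |A ∩ B| ≥ |A ∖ B|: fails.

none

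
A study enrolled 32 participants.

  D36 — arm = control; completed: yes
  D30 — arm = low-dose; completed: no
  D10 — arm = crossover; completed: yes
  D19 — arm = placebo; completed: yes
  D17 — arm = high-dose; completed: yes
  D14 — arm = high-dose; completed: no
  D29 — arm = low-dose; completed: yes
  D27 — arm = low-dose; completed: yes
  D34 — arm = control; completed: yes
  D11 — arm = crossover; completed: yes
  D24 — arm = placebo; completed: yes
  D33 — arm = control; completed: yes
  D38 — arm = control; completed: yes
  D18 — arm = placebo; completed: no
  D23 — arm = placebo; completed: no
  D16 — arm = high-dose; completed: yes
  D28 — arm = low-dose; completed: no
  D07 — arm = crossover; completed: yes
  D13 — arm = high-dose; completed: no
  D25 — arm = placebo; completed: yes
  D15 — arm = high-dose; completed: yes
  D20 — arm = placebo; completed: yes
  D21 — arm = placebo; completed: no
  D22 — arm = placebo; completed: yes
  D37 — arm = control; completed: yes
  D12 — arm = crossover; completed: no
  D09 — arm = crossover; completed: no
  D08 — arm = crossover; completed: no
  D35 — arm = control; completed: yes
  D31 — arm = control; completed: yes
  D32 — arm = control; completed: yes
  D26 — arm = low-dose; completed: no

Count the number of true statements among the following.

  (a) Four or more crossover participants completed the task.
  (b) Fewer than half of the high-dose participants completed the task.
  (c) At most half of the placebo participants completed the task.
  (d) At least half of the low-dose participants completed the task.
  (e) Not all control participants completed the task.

(a) crossover: |A| = 6, |A ∩ B| = 3; needs |A ∩ B| ≥ 4 — false.
(b) high-dose: |A| = 5, |A ∩ B| = 3; needs |A ∩ B| < |A ∖ B| — false.
(c) placebo: |A| = 8, |A ∩ B| = 5; needs |A ∩ B| ≤ |A ∖ B| — false.
(d) low-dose: |A| = 5, |A ∩ B| = 2; needs |A ∩ B| ≥ |A ∖ B| — false.
(e) control: |A| = 8, |A ∩ B| = 8; needs A ⊄ B (|A ∖ B| ≥ 1) — false.

0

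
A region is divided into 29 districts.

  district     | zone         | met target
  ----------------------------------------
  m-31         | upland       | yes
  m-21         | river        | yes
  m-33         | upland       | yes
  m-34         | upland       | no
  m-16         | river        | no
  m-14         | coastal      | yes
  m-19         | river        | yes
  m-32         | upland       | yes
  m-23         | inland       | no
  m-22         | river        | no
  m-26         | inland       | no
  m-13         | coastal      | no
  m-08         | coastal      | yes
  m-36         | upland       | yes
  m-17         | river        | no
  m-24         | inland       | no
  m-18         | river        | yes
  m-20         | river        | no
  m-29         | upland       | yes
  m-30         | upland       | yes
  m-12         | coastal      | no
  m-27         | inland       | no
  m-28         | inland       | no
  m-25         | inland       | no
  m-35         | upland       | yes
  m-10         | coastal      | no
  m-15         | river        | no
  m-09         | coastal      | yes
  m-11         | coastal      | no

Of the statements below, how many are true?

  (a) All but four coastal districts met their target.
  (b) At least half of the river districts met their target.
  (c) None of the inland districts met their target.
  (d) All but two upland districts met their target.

(a) coastal: |A| = 7, |A ∩ B| = 3; needs |A ∖ B| = 4 — true.
(b) river: |A| = 8, |A ∩ B| = 3; needs |A ∩ B| ≥ |A ∖ B| — false.
(c) inland: |A| = 6, |A ∩ B| = 0; needs A ∩ B = ∅ (|A ∩ B| = 0) — true.
(d) upland: |A| = 8, |A ∩ B| = 7; needs |A ∖ B| = 2 — false.

2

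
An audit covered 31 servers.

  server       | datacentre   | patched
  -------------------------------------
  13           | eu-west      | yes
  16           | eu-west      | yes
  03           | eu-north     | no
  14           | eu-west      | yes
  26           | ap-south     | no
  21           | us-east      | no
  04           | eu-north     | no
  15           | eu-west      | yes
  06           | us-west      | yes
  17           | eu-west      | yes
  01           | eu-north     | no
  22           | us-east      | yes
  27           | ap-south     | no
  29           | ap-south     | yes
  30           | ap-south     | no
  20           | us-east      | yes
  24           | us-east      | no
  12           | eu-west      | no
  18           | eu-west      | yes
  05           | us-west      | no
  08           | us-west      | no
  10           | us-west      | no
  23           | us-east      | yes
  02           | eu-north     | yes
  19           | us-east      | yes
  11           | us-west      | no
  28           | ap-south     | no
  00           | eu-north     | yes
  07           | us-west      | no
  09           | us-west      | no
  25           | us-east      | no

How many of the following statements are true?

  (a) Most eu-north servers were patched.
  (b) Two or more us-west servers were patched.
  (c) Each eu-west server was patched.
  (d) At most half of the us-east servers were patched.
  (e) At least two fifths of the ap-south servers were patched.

(a) eu-north: |A| = 5, |A ∩ B| = 2; needs |A ∩ B| > |A ∖ B| — false.
(b) us-west: |A| = 7, |A ∩ B| = 1; needs |A ∩ B| ≥ 2 — false.
(c) eu-west: |A| = 7, |A ∩ B| = 6; needs A ⊆ B, i.e. every element of A is in B (|A ∖ B| = 0) — false.
(d) us-east: |A| = 7, |A ∩ B| = 4; needs |A ∩ B| ≤ |A ∖ B| — false.
(e) ap-south: |A| = 5, |A ∩ B| = 1; needs |A ∩ B| / |A| ≥ 2/5 — false.

0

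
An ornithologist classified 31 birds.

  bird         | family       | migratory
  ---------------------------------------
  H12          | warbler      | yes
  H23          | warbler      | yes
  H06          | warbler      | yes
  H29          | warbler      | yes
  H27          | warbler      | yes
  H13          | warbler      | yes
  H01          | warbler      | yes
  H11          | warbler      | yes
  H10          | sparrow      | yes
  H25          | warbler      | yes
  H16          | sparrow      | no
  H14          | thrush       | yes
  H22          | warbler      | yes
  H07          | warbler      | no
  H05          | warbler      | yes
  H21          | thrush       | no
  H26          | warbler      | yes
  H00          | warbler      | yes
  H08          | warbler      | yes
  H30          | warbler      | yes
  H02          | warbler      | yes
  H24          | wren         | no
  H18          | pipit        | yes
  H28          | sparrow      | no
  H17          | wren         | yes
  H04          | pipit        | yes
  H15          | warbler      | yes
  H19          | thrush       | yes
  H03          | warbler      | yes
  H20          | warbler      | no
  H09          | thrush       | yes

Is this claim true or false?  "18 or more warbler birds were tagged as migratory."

'18 or more warbler birds were tagged as migratory' holds iff |A ∩ B| ≥ 18.
|A| = 20, |A ∩ B| = 18, |A ∖ B| = 2.
|A ∩ B| = 18, so the statement is true.

True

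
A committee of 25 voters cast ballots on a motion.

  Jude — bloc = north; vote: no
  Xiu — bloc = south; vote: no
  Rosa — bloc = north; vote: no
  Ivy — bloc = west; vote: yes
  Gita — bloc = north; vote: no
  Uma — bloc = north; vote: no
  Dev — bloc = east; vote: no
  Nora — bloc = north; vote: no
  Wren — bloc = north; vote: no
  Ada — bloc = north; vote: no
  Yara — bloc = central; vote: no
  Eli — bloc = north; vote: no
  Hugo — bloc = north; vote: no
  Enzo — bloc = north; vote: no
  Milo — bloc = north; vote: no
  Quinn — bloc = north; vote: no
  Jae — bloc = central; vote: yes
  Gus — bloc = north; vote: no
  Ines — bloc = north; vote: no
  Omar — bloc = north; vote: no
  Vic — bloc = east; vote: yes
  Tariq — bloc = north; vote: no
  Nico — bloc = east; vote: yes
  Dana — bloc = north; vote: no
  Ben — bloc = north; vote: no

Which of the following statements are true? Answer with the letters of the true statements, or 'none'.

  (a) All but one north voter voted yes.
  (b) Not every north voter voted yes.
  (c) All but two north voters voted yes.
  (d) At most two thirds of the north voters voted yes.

(b), (d)

|A| = 18, |A ∩ B| = 0, |A ∖ B| = 18.
(a) |A ∖ B| = 1: fails.
(b) A ⊄ B (|A ∖ B| ≥ 1): holds.
(c) |A ∖ B| = 2: fails.
(d) |A ∩ B| / |A| ≤ 2/3: holds.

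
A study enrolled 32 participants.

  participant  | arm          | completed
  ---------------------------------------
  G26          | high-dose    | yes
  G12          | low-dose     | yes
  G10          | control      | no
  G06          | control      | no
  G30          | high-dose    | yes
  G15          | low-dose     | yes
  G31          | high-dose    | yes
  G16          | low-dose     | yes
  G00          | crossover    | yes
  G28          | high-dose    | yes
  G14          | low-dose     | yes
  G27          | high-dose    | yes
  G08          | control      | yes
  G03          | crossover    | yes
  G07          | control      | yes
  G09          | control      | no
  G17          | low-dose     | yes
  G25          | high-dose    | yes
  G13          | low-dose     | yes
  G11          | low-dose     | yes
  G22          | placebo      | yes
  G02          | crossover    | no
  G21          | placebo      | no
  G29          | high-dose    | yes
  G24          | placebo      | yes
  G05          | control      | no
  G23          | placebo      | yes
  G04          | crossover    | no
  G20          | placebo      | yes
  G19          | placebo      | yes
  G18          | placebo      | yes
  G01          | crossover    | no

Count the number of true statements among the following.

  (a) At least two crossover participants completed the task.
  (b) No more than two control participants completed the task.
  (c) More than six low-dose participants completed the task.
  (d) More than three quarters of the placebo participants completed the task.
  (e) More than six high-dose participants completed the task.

(a) crossover: |A| = 5, |A ∩ B| = 2; needs |A ∩ B| ≥ 2 — true.
(b) control: |A| = 6, |A ∩ B| = 2; needs |A ∩ B| ≤ 2 — true.
(c) low-dose: |A| = 7, |A ∩ B| = 7; needs |A ∩ B| > 6 — true.
(d) placebo: |A| = 7, |A ∩ B| = 6; needs |A ∩ B| / |A| > 3/4 — true.
(e) high-dose: |A| = 7, |A ∩ B| = 7; needs |A ∩ B| > 6 — true.

5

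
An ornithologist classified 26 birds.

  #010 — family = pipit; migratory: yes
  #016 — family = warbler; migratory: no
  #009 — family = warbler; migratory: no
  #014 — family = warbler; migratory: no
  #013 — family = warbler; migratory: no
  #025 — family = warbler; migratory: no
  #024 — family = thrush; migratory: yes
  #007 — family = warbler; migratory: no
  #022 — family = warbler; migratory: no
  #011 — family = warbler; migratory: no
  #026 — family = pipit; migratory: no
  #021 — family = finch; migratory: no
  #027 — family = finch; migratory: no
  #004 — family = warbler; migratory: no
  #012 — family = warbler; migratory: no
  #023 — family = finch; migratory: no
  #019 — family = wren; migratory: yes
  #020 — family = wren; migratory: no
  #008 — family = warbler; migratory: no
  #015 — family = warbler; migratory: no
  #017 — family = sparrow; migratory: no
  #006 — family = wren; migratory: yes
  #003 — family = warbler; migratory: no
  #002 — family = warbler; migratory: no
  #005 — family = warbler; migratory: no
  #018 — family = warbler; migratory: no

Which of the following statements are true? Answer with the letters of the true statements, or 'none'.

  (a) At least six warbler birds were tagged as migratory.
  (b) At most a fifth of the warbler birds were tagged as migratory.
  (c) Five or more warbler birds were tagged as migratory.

|A| = 16, |A ∩ B| = 0, |A ∖ B| = 16.
(a) |A ∩ B| ≥ 6: fails.
(b) |A ∩ B| / |A| ≤ 1/5: holds.
(c) |A ∩ B| ≥ 5: fails.

(b)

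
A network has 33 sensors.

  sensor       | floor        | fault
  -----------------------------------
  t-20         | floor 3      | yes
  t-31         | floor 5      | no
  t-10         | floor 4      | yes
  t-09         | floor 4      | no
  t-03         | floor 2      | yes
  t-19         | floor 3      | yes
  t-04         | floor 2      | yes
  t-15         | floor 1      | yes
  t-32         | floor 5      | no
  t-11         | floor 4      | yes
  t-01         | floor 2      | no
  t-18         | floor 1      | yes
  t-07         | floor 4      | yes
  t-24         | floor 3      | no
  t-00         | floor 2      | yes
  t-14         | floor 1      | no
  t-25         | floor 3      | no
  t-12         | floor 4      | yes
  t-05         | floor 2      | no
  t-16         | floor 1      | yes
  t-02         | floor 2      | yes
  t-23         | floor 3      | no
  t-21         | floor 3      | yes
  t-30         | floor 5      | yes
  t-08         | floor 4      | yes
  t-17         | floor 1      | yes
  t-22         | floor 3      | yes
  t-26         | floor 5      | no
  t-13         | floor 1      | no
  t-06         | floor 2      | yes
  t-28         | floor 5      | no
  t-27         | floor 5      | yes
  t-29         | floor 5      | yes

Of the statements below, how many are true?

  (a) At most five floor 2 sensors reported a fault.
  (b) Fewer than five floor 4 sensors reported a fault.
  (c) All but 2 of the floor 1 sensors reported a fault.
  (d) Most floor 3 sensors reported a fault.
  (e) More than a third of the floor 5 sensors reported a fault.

4

(a) floor 2: |A| = 7, |A ∩ B| = 5; needs |A ∩ B| ≤ 5 — true.
(b) floor 4: |A| = 6, |A ∩ B| = 5; needs |A ∩ B| < 5 — false.
(c) floor 1: |A| = 6, |A ∩ B| = 4; needs |A ∖ B| = 2 — true.
(d) floor 3: |A| = 7, |A ∩ B| = 4; needs |A ∩ B| > |A ∖ B| — true.
(e) floor 5: |A| = 7, |A ∩ B| = 3; needs |A ∩ B| / |A| > 1/3 — true.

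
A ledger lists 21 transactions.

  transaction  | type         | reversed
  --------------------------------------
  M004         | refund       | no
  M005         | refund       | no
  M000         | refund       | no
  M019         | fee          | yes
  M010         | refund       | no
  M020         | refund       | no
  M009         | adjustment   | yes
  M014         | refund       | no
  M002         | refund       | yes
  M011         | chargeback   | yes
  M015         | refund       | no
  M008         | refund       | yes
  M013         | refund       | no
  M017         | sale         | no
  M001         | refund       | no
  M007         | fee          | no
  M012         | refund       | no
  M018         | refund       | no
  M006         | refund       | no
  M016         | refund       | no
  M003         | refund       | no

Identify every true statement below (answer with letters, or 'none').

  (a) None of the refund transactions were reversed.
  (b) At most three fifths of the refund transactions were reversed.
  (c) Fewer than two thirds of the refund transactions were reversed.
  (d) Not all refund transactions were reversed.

|A| = 16, |A ∩ B| = 2, |A ∖ B| = 14.
(a) A ∩ B = ∅ (|A ∩ B| = 0): fails.
(b) |A ∩ B| / |A| ≤ 3/5: holds.
(c) |A ∩ B| / |A| < 2/3: holds.
(d) A ⊄ B (|A ∖ B| ≥ 1): holds.

(b), (c), (d)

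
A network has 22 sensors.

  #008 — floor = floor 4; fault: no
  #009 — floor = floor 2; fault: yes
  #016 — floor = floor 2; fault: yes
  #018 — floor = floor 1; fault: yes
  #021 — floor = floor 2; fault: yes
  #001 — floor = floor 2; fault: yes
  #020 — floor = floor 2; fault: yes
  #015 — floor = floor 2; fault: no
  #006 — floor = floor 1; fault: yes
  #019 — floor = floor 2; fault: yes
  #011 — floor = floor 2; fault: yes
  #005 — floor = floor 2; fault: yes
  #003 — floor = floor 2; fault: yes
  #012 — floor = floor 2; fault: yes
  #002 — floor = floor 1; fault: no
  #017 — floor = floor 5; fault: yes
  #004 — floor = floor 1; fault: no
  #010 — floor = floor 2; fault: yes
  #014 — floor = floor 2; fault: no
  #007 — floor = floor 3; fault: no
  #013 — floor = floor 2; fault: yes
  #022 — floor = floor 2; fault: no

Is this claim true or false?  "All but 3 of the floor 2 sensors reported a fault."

True

Truth condition: |A ∖ B| = 3.
|A| = 15, |A ∩ B| = 12, |A ∖ B| = 3.
|A ∖ B| = 3, so the statement is true.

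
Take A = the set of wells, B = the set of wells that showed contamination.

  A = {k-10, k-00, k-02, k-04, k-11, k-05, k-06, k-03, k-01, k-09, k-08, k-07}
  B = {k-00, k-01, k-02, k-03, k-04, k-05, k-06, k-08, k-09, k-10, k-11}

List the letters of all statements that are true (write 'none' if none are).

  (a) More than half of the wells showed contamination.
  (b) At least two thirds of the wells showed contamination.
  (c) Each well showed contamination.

(a), (b)

|A| = 12, |A ∩ B| = 11, |A ∖ B| = 1.
(a) |A ∩ B| > |A ∖ B|: holds.
(b) |A ∩ B| / |A| ≥ 2/3: holds.
(c) A ⊆ B, i.e. every element of A is in B (|A ∖ B| = 0): fails.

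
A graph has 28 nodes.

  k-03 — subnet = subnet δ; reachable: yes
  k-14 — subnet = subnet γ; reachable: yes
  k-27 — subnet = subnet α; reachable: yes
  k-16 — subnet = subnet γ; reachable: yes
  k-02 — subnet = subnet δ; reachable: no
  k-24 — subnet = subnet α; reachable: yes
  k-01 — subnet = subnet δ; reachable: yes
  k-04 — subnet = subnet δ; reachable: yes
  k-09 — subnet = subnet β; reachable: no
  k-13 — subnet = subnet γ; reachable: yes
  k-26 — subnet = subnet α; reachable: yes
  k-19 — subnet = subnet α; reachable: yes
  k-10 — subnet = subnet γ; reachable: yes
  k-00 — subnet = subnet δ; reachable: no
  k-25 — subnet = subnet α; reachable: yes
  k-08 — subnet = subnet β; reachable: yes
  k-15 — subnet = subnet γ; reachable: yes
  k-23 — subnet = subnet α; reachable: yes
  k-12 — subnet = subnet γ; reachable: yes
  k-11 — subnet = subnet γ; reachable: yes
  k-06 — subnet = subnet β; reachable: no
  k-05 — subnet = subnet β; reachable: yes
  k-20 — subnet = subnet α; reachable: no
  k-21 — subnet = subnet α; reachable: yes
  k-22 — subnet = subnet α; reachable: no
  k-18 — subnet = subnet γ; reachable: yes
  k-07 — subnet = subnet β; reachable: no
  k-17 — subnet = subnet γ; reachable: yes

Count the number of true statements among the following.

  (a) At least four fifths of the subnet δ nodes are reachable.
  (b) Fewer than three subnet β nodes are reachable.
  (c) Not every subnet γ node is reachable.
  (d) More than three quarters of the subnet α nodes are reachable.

2

(a) subnet δ: |A| = 5, |A ∩ B| = 3; needs |A ∩ B| / |A| ≥ 4/5 — false.
(b) subnet β: |A| = 5, |A ∩ B| = 2; needs |A ∩ B| < 3 — true.
(c) subnet γ: |A| = 9, |A ∩ B| = 9; needs A ⊄ B (|A ∖ B| ≥ 1) — false.
(d) subnet α: |A| = 9, |A ∩ B| = 7; needs |A ∩ B| / |A| > 3/4 — true.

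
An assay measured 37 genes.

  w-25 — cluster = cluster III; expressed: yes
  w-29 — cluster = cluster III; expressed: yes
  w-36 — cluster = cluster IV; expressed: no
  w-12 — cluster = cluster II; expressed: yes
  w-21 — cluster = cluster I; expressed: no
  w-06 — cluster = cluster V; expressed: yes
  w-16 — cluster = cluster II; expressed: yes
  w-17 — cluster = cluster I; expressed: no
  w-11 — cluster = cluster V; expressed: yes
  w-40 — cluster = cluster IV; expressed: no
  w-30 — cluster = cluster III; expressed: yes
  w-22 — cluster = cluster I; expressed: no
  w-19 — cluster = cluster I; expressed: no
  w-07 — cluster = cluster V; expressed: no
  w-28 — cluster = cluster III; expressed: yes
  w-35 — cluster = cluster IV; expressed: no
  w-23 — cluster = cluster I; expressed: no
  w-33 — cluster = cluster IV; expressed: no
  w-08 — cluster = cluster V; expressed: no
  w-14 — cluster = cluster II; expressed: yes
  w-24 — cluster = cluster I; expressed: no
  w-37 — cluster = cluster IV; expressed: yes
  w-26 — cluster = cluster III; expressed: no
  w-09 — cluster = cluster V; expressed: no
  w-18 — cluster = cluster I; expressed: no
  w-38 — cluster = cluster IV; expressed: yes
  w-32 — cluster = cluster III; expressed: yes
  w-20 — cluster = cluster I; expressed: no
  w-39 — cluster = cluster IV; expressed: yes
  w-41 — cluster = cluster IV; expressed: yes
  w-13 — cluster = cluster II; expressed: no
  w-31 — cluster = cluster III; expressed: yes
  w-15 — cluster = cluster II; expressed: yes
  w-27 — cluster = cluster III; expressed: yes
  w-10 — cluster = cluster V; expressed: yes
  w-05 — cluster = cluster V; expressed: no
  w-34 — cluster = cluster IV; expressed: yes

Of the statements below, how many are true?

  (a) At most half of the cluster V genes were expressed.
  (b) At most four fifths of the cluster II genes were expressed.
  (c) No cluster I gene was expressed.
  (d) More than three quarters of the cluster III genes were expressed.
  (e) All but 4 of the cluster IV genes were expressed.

5

(a) cluster V: |A| = 7, |A ∩ B| = 3; needs |A ∩ B| ≤ |A ∖ B| — true.
(b) cluster II: |A| = 5, |A ∩ B| = 4; needs |A ∩ B| / |A| ≤ 4/5 — true.
(c) cluster I: |A| = 8, |A ∩ B| = 0; needs A ∩ B = ∅ (|A ∩ B| = 0) — true.
(d) cluster III: |A| = 8, |A ∩ B| = 7; needs |A ∩ B| / |A| > 3/4 — true.
(e) cluster IV: |A| = 9, |A ∩ B| = 5; needs |A ∖ B| = 4 — true.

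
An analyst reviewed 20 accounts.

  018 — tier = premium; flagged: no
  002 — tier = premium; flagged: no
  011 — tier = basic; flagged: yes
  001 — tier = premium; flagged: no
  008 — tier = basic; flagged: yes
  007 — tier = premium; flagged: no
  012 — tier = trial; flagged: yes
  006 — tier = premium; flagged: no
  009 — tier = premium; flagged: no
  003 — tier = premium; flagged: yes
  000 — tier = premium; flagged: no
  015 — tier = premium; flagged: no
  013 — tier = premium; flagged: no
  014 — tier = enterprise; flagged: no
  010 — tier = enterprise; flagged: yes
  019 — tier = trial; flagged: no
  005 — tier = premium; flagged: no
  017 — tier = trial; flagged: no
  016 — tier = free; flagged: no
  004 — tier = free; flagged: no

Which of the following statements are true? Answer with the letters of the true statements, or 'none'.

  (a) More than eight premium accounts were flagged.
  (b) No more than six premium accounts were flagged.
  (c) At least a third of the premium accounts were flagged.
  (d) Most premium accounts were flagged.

|A| = 11, |A ∩ B| = 1, |A ∖ B| = 10.
(a) |A ∩ B| > 8: fails.
(b) |A ∩ B| ≤ 6: holds.
(c) |A ∩ B| / |A| ≥ 1/3: fails.
(d) |A ∩ B| > |A ∖ B|: fails.

(b)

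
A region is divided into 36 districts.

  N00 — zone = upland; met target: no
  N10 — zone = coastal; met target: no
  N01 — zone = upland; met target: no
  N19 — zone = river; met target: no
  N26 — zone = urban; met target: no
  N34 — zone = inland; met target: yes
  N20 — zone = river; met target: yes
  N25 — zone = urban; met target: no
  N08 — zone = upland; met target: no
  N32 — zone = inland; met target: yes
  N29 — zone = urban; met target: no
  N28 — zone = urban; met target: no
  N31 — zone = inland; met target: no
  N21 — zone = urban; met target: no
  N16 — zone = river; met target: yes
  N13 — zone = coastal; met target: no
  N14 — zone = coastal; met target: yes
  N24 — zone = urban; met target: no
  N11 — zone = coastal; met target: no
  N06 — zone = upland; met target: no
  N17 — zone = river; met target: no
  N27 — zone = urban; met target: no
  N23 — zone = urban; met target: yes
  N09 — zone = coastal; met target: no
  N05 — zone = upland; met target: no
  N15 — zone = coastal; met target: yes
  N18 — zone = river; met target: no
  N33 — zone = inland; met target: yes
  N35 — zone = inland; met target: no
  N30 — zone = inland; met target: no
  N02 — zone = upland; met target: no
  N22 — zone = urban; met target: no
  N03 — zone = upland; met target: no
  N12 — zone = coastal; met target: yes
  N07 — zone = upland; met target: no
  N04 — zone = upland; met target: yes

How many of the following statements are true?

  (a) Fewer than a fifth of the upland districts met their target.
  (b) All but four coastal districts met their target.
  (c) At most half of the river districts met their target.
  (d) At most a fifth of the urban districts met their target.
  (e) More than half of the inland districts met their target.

4

(a) upland: |A| = 9, |A ∩ B| = 1; needs |A ∩ B| / |A| < 1/5 — true.
(b) coastal: |A| = 7, |A ∩ B| = 3; needs |A ∖ B| = 4 — true.
(c) river: |A| = 5, |A ∩ B| = 2; needs |A ∩ B| ≤ |A ∖ B| — true.
(d) urban: |A| = 9, |A ∩ B| = 1; needs |A ∩ B| / |A| ≤ 1/5 — true.
(e) inland: |A| = 6, |A ∩ B| = 3; needs |A ∩ B| > |A ∖ B| — false.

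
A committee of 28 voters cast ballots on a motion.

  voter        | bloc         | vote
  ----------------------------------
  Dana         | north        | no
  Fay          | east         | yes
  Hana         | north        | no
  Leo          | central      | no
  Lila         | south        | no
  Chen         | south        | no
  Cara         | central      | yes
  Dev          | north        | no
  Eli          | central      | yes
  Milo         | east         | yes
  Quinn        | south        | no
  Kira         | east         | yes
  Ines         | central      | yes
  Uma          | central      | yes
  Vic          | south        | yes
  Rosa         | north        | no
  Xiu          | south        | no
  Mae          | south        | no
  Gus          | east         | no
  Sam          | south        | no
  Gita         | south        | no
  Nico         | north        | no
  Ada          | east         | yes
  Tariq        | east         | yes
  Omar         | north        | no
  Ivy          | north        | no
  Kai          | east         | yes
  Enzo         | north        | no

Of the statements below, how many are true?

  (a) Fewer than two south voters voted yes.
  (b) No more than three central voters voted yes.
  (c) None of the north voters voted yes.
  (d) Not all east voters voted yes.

(a) south: |A| = 8, |A ∩ B| = 1; needs |A ∩ B| < 2 — true.
(b) central: |A| = 5, |A ∩ B| = 4; needs |A ∩ B| ≤ 3 — false.
(c) north: |A| = 8, |A ∩ B| = 0; needs A ∩ B = ∅ (|A ∩ B| = 0) — true.
(d) east: |A| = 7, |A ∩ B| = 6; needs A ⊄ B (|A ∖ B| ≥ 1) — true.

3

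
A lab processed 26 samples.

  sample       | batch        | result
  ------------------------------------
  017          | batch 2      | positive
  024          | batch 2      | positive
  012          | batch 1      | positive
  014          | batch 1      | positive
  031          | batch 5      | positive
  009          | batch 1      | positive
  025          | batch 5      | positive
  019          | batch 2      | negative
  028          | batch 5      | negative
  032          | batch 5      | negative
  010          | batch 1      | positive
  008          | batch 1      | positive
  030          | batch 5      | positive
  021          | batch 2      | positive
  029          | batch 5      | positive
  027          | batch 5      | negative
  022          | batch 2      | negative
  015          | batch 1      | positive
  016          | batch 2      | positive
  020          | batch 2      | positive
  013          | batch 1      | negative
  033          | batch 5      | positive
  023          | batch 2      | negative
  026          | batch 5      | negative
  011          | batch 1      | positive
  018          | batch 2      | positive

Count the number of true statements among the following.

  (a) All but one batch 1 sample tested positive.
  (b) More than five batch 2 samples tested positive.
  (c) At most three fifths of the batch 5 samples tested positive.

(a) batch 1: |A| = 8, |A ∩ B| = 7; needs |A ∖ B| = 1 — true.
(b) batch 2: |A| = 9, |A ∩ B| = 6; needs |A ∩ B| > 5 — true.
(c) batch 5: |A| = 9, |A ∩ B| = 5; needs |A ∩ B| / |A| ≤ 3/5 — true.

3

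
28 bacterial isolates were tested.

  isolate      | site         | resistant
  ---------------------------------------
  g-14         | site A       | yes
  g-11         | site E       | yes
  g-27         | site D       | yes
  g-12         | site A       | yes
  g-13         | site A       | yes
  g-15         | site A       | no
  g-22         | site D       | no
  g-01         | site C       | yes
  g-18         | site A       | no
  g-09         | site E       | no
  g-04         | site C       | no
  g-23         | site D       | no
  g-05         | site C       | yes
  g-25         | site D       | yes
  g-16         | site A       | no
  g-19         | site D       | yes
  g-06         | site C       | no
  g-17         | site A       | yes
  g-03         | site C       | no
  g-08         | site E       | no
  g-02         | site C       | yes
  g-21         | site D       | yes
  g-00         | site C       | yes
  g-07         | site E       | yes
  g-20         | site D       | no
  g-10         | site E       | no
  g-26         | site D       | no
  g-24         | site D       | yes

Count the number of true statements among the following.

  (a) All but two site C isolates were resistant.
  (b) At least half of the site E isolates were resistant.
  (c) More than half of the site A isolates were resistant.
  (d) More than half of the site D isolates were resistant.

(a) site C: |A| = 7, |A ∩ B| = 4; needs |A ∖ B| = 2 — false.
(b) site E: |A| = 5, |A ∩ B| = 2; needs |A ∩ B| ≥ |A ∖ B| — false.
(c) site A: |A| = 7, |A ∩ B| = 4; needs |A ∩ B| > |A ∖ B| — true.
(d) site D: |A| = 9, |A ∩ B| = 5; needs |A ∩ B| > |A ∖ B| — true.

2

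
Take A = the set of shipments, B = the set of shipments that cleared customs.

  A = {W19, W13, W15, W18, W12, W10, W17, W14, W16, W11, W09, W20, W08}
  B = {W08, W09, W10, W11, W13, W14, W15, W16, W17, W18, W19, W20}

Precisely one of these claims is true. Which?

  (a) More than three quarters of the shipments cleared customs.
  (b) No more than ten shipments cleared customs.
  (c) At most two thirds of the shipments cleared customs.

(a)

|A| = 13, |A ∩ B| = 12, |A ∖ B| = 1.
(a) requires |A ∩ B| / |A| > 3/4: true.
(b) requires |A ∩ B| ≤ 10: false.
(c) requires |A ∩ B| / |A| ≤ 2/3: false.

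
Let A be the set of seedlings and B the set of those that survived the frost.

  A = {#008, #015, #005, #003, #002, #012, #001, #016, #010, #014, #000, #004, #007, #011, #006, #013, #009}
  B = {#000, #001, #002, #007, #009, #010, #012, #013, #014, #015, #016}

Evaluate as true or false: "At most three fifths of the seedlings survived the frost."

False

Truth condition: |A ∩ B| / |A| ≤ 3/5.
|A| = 17, |A ∩ B| = 11, |A ∖ B| = 6.
|A ∩ B|/|A| = 11/17, so the statement is false.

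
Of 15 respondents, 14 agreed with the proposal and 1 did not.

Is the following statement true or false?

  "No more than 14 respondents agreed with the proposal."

True

The determiner here denotes the relation: |A ∩ B| ≤ 14.
|A| = 15, |A ∩ B| = 14, |A ∖ B| = 1.
|A ∩ B| = 14, so the statement is true.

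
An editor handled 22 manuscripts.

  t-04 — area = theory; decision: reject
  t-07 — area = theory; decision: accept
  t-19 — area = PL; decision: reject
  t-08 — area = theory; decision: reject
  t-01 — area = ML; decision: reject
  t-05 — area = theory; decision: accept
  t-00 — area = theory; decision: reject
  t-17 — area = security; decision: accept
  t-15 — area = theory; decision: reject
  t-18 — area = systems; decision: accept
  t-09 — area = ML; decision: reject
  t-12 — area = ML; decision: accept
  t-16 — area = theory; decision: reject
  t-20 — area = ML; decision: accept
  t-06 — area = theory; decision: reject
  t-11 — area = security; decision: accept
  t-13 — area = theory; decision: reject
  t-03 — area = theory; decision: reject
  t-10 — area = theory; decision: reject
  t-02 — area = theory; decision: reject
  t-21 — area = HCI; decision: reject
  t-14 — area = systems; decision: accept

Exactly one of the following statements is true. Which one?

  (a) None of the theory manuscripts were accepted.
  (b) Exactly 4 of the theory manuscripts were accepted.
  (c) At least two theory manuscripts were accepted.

(c)

|A| = 12, |A ∩ B| = 2, |A ∖ B| = 10.
(a) requires A ∩ B = ∅ (|A ∩ B| = 0): false.
(b) requires |A ∩ B| = 4: false.
(c) requires |A ∩ B| ≥ 2: true.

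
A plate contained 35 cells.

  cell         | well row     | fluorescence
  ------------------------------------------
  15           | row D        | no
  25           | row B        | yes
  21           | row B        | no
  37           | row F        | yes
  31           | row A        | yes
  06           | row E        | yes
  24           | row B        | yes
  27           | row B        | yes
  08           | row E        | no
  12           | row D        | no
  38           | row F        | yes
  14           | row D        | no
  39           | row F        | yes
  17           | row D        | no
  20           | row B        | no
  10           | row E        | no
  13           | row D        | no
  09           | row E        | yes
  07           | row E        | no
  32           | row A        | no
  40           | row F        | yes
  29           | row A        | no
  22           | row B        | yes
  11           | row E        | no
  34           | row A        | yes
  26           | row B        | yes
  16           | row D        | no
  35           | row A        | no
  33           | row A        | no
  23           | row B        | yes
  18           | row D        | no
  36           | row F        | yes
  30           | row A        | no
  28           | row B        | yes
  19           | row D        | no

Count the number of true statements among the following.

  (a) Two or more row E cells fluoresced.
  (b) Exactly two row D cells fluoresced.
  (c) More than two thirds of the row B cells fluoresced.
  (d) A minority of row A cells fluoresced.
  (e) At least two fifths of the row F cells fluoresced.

4

(a) row E: |A| = 6, |A ∩ B| = 2; needs |A ∩ B| ≥ 2 — true.
(b) row D: |A| = 8, |A ∩ B| = 0; needs |A ∩ B| = 2 — false.
(c) row B: |A| = 9, |A ∩ B| = 7; needs |A ∩ B| / |A| > 2/3 — true.
(d) row A: |A| = 7, |A ∩ B| = 2; needs |A ∩ B| < |A ∖ B| — true.
(e) row F: |A| = 5, |A ∩ B| = 5; needs |A ∩ B| / |A| ≥ 2/5 — true.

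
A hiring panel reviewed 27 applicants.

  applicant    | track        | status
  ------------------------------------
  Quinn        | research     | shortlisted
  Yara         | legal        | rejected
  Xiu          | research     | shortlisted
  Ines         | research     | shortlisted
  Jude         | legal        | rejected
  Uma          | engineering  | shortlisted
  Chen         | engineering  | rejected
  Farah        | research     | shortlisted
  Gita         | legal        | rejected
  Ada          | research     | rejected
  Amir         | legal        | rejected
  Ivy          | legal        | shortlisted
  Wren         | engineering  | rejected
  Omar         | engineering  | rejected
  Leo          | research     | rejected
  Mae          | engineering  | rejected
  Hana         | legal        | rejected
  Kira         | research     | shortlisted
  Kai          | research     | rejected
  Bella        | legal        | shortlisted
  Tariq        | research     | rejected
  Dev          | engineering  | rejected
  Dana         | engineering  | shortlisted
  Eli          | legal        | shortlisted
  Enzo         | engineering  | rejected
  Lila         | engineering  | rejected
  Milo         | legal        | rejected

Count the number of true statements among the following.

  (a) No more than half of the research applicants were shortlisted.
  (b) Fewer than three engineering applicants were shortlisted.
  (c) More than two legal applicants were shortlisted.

2

(a) research: |A| = 9, |A ∩ B| = 5; needs |A ∩ B| ≤ |A ∖ B| — false.
(b) engineering: |A| = 9, |A ∩ B| = 2; needs |A ∩ B| < 3 — true.
(c) legal: |A| = 9, |A ∩ B| = 3; needs |A ∩ B| > 2 — true.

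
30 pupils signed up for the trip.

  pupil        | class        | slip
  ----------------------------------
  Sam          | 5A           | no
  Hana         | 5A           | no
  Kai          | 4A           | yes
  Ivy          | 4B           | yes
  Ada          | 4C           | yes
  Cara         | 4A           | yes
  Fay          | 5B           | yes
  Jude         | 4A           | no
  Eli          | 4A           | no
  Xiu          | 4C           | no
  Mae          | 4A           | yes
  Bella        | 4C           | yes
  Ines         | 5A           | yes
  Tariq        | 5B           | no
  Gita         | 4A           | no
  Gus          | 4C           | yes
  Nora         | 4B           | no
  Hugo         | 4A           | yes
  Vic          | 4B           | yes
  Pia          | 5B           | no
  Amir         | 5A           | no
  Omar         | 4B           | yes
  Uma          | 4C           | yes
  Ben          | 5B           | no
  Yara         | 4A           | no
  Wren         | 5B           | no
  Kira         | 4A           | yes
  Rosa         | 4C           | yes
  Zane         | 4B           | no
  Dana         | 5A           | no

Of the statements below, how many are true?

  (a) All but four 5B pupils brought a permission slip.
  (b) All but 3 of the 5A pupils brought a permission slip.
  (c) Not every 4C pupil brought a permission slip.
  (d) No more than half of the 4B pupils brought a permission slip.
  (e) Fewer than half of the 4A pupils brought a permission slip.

2

(a) 5B: |A| = 5, |A ∩ B| = 1; needs |A ∖ B| = 4 — true.
(b) 5A: |A| = 5, |A ∩ B| = 1; needs |A ∖ B| = 3 — false.
(c) 4C: |A| = 6, |A ∩ B| = 5; needs A ⊄ B (|A ∖ B| ≥ 1) — true.
(d) 4B: |A| = 5, |A ∩ B| = 3; needs |A ∩ B| ≤ |A ∖ B| — false.
(e) 4A: |A| = 9, |A ∩ B| = 5; needs |A ∩ B| < |A ∖ B| — false.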